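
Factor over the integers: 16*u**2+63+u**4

Substitute w = u**2 to get a quadratic in w, then factor.
u**2+9 is irreducible over ℤ (sum of squares).
u**2+7 is irreducible over ℤ (always positive, so no real roots).

(u**2+7)*(u**2+9)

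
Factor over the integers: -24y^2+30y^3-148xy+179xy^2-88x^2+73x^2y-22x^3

Group: x(-22x^2-37xy-6y^2) + (-5y+4)(-22x^2-37xy-6y^2); both groups contain (-22x^2-37xy-6y^2), so (x-5y+4) is a factor with cofactor -22x^2-37xy-6y^2.
The cofactor groups again: -22x^2-37xy-6y^2 = -11x(2x+3y) - 2y(2x+3y); both groups contain (2x+3y), giving -(11x+2y)(2x+3y).

-(11x+2y)(2x+3y)(x-5y+4)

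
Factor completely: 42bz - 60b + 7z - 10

(6b + 1)(7z - 10)

Group as (42bz - 60b) + (7z - 10) = 6b(7z - 10) + (7z - 10).
Both groups share the factor (7z - 10).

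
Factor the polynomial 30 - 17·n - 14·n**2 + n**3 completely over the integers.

(n + 2)·(n - 1)·(n - 15)

By the rational root theorem, n = 1 is a root, so (n - 1) divides it; the quotient is n**2 - 13·n - 30.
The remaining quadratic factors as (n + 2)(n - 15).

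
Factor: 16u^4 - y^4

(2u + y)(2u - y)(4u^2 + y^2)

(2u)⁴ − (y)⁴ = ((2u)² − (y)²)((2u)² + (y)²); the first factor splits again, the second (4u^2 + y^2) is irreducible.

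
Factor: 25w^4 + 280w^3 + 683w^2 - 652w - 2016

(5w + 9)(5w - 8)(w + 4)(w + 7)

By the rational root theorem, w = -7 is a root, giving the factor (w + 7) and quotient 25w^3 + 105w^2 - 52w - 288.
Then w = -4 is a root, giving the factor (w + 4) and quotient 25w^2 + 5w - 72.
The remaining quadratic factors as (5w - 8)(5w + 9).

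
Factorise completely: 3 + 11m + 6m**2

(2m + 3)(3m + 1)

Need a pair with product 6·3 = 18 and sum 11: that's 2 and 9.
Split the middle term: 6m**2 + 2m + 9m + 3 = 2m(3m + 1) + 3(3m + 1).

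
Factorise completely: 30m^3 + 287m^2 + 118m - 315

Among the possible rational roots, m = -7/5 is a root, so (5m + 7) divides it; the quotient is 6m^2 + 49m - 45.
The remaining quadratic factors as (m + 9)(6m - 5).

(5m + 7)(6m - 5)(m + 9)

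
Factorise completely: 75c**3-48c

3c(5c+4)(5c-4)

Every term has a factor of 3c. Then 25c**2-16 = (5c)² − (4)².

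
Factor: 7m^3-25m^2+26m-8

(7m-4)(m-1)(m-2)

Testing divisors of the constant over divisors of the leading coefficient, m = 1 is a root, giving the factor (m-1) and quotient 7m^2-18m+8.
The remaining quadratic factors as (m-2)(7m-4).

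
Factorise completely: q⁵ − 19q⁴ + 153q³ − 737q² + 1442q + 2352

By the rational root theorem, q = −1 is a root, so (q + 1) divides it; the quotient is q⁴ − 20q³ + 173q² − 910q + 2352.
Then q = 8 is a root, so (q − 8) divides it; the quotient is q³ − 12q² + 77q − 294.
Continuing, q = 7 is a root, so (q − 7) is a factor; dividing leaves q² − 5q + 42.
The quadratic q² − 5q + 42 has discriminant −143 < 0 and is irreducible over ℤ.

(q + 1)(q − 7)(q − 8)(q² − 5q + 42)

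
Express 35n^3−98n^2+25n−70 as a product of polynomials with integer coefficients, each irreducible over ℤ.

Group as (35n^3+25n) + (−98n^2−70) = 5n(7n^2+5) − 14(7n^2+5).
Both groups share the factor (7n^2+5).

(5n−14)(7n^2+5)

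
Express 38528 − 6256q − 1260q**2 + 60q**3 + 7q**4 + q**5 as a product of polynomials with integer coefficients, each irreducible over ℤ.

Among the possible rational roots, q = 4 is a root, so (q − 4) divides it; the quotient is q**4 + 11q**3 + 104q**2 − 844q − 9632.
Next, q = 8 is a root, so (q − 8) is a factor; dividing leaves q**3 + 19q**2 + 256q + 1204.
Next, q = −7 is a root, so (q + 7) is a factor; dividing leaves q**2 + 12q + 172.
The quadratic q**2 + 12q + 172 has discriminant −544 < 0 and is irreducible over ℤ.

(q + 7)(q − 4)(q − 8)(q**2 + 12q + 172)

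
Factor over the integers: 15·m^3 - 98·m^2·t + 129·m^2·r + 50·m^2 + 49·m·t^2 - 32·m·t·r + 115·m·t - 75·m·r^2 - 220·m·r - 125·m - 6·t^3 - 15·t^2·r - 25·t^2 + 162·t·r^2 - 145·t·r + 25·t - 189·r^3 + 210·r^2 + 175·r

(3·m - t + 3·r - 5)·(5·m - t - 7·r)·(m - 6·t + 9·r + 5)

Group: m·(15·m^2 - 8·m·t - 6·m·r - 25·m + t^2 + 4·t·r + 5·t - 21·r^2 + 35·r) + (-6·t + 9·r + 5)·(15·m^2 - 8·m·t - 6·m·r - 25·m + t^2 + 4·t·r + 5·t - 21·r^2 + 35·r); both groups contain (15·m^2 - 8·m·t - 6·m·r - 25·m + t^2 + 4·t·r + 5·t - 21·r^2 + 35·r), so (m - 6·t + 9·r + 5) is a factor with cofactor 15·m^2 - 8·m·t - 6·m·r - 25·m + t^2 + 4·t·r + 5·t - 21·r^2 + 35·r.
The cofactor groups again: 15·m^2 - 8·m·t - 6·m·r - 25·m + t^2 + 4·t·r + 5·t - 21·r^2 + 35·r = 5·m·(3·m - t + 3·r - 5) + (-t - 7·r)·(3·m - t + 3·r - 5); both groups contain (3·m - t + 3·r - 5), giving (5·m - t - 7·r)·(3·m - t + 3·r - 5).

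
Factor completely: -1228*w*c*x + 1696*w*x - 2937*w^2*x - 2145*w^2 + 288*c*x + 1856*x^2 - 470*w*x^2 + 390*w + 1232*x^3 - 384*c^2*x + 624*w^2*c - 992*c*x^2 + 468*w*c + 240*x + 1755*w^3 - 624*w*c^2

Group: 9*w*(195*w^2 + 156*w*c - 23*w*x - 195*w + 96*c*x - 88*x^2 - 120*x) + (-4*c - 14*x - 2)*(195*w^2 + 156*w*c - 23*w*x - 195*w + 96*c*x - 88*x^2 - 120*x); both groups contain (195*w^2 + 156*w*c - 23*w*x - 195*w + 96*c*x - 88*x^2 - 120*x), so (9*w - 4*c - 14*x - 2) is a factor with cofactor 195*w^2 + 156*w*c - 23*w*x - 195*w + 96*c*x - 88*x^2 - 120*x.
The cofactor groups again: 195*w^2 + 156*w*c - 23*w*x - 195*w + 96*c*x - 88*x^2 - 120*x = 13*w*(15*w + 12*c - 11*x - 15) + 8*x*(15*w + 12*c - 11*x - 15); both groups contain (15*w + 12*c - 11*x - 15), giving (13*w + 8*x)*(15*w + 12*c - 11*x - 15).

(9*w - 4*c - 14*x - 2)*(15*w + 12*c - 11*x - 15)*(13*w + 8*x)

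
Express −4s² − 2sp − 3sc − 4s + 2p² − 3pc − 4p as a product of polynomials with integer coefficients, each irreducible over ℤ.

Group: −s(4s − 2p + 3c + 4) − p(4s − 2p + 3c + 4); both groups contain (4s − 2p + 3c + 4).

−(4s − 2p + 3c + 4)(s + p)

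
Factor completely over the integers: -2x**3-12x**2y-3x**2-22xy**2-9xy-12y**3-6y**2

-(2x+6y+3)(x+2y)(x+y)

Group: x(-2x**2-8xy-3x-6y**2-3y) + 2y(-2x**2-8xy-3x-6y**2-3y); both groups contain (-2x**2-8xy-3x-6y**2-3y), so (x+2y) is a factor with cofactor -2x**2-8xy-3x-6y**2-3y.
The cofactor groups again: -2x**2-8xy-3x-6y**2-3y = -2x(x+y) + (-6y-3)(x+y); both groups contain (x+y), giving -(2x+6y+3)(x+y).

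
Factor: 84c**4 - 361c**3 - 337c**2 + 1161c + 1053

By the rational root theorem, c = 9/4 is a root, giving the factor (4c - 9) and quotient 21c**3 - 43c**2 - 181c - 117.
Continuing, c = 13/3 is a root, so (3c - 13) divides it; the quotient is 7c**2 + 16c + 9.
The remaining quadratic factors as (7c + 9)(c + 1).

(3c - 13)(4c - 9)(7c + 9)(c + 1)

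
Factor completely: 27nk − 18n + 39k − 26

(3k − 2)(9n + 13)

Group as (27nk − 18n) + (39k − 26) = 9n(3k − 2) + 13(3k − 2).
Both groups share the factor (3k − 2).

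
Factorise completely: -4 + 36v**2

Factor out 4, leaving 9v**2 - 1, which is a difference of two squares.

4(3v + 1)(3v - 1)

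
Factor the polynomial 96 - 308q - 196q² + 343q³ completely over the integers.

(7q + 6)(7q - 2)(7q - 8)

By the rational root theorem, q = 2/7 is a root, so (7q - 2) is a factor; dividing leaves 49q² - 14q - 48.
The remaining quadratic factors as (7q - 8)(7q + 6).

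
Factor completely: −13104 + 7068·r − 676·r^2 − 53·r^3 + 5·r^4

(5·r − 13)·(r + 12)·(r − 14)·(r − 6)

Trying the rational-root candidates, r = 6 is a root, so (r − 6) is a factor; dividing leaves 5·r^3 − 23·r^2 − 814·r + 2184.
Continuing, r = −12 is a root, so (r + 12) is a factor; dividing leaves 5·r^2 − 83·r + 182.
The remaining quadratic factors as (r − 14)(5·r − 13).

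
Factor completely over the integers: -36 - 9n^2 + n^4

Substitute u = n^2 to get a quadratic in u, then factor.
n^2 - 12 is irreducible over ℤ (12 is not a perfect square).
n^2 + 3 is irreducible over ℤ (always positive, so no real roots).

(n^2 + 3)(n^2 - 12)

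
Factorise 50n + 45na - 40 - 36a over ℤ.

(5n - 4)(9a + 10)

Group as (45na + 50n) + (-36a - 40) = 5n(9a + 10) - 4(9a + 10).
Both groups share the factor (9a + 10).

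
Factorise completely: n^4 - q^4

(n + q)*(n - q)*(n^2 + q^2)

(n)⁴ − (q)⁴ = ((n)² − (q)²)((n)² + (q)²); the first factor splits again, the second (n^2 + q^2) is irreducible.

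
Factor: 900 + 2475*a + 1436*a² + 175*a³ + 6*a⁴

By the rational root theorem, a = −12 is a root, giving the factor (a + 12) and quotient 6*a³ + 103*a² + 200*a + 75.
Continuing, a = −15 is a root, giving the factor (a + 15) and quotient 6*a² + 13*a + 5.
The remaining quadratic factors as (2*a + 1)(3*a + 5).

(2*a + 1)*(3*a + 5)*(a + 12)*(a + 15)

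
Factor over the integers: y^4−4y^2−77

(y^2+7)(y^2−11)

Substitute u = y^2 to get a quadratic in u, then factor.
y^2+7 is irreducible over ℤ (always positive, so no real roots).
y^2−11 is irreducible over ℤ (11 is not a perfect square).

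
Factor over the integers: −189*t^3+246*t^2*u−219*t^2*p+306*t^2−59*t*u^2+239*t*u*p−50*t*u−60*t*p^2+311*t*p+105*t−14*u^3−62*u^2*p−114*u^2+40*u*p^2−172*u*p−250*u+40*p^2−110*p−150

−(3*t−2*u−2)*(9*t−7*u+4*p−15)*(7*t+u+5*p+5)

Group: 9*t*(−21*t^2+11*t*u−15*t*p−t+2*u^2+10*u*p+12*u+10*p+10) + (−7*u+4*p−15)*(−21*t^2+11*t*u−15*t*p−t+2*u^2+10*u*p+12*u+10*p+10); both groups contain (−21*t^2+11*t*u−15*t*p−t+2*u^2+10*u*p+12*u+10*p+10), so (9*t−7*u+4*p−15) is a factor with cofactor −21*t^2+11*t*u−15*t*p−t+2*u^2+10*u*p+12*u+10*p+10.
The cofactor groups again: −21*t^2+11*t*u−15*t*p−t+2*u^2+10*u*p+12*u+10*p+10 = −3*t*(7*t+u+5*p+5) + (2*u+2)*(7*t+u+5*p+5); both groups contain (7*t+u+5*p+5), giving −(3*t−2*u−2)*(7*t+u+5*p+5).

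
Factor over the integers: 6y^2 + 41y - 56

Need a pair with product 6·(-56) = -336 and sum 41: that's 48 and -7.
Split the middle term: 6y^2 + 48y - 7y - 56 = 6y(y + 8) - 7(y + 8).

(6y - 7)(y + 8)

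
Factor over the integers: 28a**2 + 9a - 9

(4a + 3)(7a - 3)

Need a pair with product 28·(-9) = -252 and sum 9: that's -12 and 21.
Split the middle term: 28a**2 - 12a + 21a - 9 = 4a(7a - 3) + 3(7a - 3).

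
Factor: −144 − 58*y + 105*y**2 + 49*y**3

Testing divisors of the constant over divisors of the leading coefficient, y = 8/7 is a root, giving the factor (7*y − 8) and quotient 7*y**2 + 23*y + 18.
The remaining quadratic factors as (7*y + 9)(y + 2).

(7*y + 9)*(7*y − 8)*(y + 2)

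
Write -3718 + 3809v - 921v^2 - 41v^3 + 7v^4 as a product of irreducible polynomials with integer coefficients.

(7v - 13)(v + 11)(v - 13)(v - 2)

Testing divisors of the constant over divisors of the leading coefficient, v = 13/7 is a root, so (7v - 13) divides it; the quotient is v^3 - 4v^2 - 139v + 286.
Next, v = 13 is a root, so (v - 13) is a factor; dividing leaves v^2 + 9v - 22.
The remaining quadratic factors as (v - 2)(v + 11).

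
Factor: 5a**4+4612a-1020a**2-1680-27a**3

(5a-2)(a+14)(a-15)(a-4)

Testing divisors of the constant over divisors of the leading coefficient, a = 15 is a root, giving the factor (a-15) and quotient 5a**3+48a**2-300a+112.
Next, a = 4 is a root, so (a-4) is a factor; dividing leaves 5a**2+68a-28.
The remaining quadratic factors as (5a-2)(a+14).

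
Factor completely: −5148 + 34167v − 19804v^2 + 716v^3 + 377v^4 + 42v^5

Among the possible rational roots, v = 13/7 is a root, so (7v − 13) divides it; the quotient is 6v^4 + 65v^3 + 223v^2 − 2415v + 396.
Next, v = 4 is a root, so (v − 4) is a factor; dividing leaves 6v^3 + 89v^2 + 579v − 99.
Then v = 1/6 is a root, giving the factor (6v − 1) and quotient v^2 + 15v + 99.
The quadratic v^2 + 15v + 99 has discriminant −171 < 0 and is irreducible over ℤ.

(6v − 1)(7v − 13)(v − 4)(v^2 + 15v + 99)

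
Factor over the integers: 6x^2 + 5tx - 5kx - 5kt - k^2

-(k + 5t + 6x)(k - x)

Group: -k(k - x) + (-5t - 6x)(k - x); both groups contain (k - x).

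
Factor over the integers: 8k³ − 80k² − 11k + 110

(k − 10)(8k² − 11)

Group as (8k³ − 11k) + (−80k² + 110) = k(8k² − 11) − 10(8k² − 11).
Both groups share the factor (8k² − 11).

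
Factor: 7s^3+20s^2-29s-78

(7s+13)(s+3)(s-2)

By the rational root theorem, s = -3 is a root, giving the factor (s+3) and quotient 7s^2-s-26.
The remaining quadratic factors as (s-2)(7s+13).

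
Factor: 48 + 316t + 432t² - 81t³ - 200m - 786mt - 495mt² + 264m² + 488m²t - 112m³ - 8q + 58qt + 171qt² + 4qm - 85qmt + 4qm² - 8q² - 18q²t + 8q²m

(2q - 7m - t + 6)(q + 4m - 9t - 2)(4m - 9t - 4)

Group: q(8qm - 18qt - 8q - 28m² + 59mt + 52m + 9t² - 50t - 24) + (4m - 9t - 2)(8qm - 18qt - 8q - 28m² + 59mt + 52m + 9t² - 50t - 24); both groups contain (8qm - 18qt - 8q - 28m² + 59mt + 52m + 9t² - 50t - 24), so (q + 4m - 9t - 2) is a factor with cofactor 8qm - 18qt - 8q - 28m² + 59mt + 52m + 9t² - 50t - 24.
The cofactor groups again: 8qm - 18qt - 8q - 28m² + 59mt + 52m + 9t² - 50t - 24 = 2q(4m - 9t - 4) + (-7m - t + 6)(4m - 9t - 4); both groups contain (4m - 9t - 4), giving (2q - 7m - t + 6)(4m - 9t - 4).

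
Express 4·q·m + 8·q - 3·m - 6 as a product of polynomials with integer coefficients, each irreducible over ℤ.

Group as (4·q·m + 8·q) + (-3·m - 6) = 4·q·(m + 2) - 3·(m + 2).
Both groups share the factor (m + 2).

(4·q - 3)·(m + 2)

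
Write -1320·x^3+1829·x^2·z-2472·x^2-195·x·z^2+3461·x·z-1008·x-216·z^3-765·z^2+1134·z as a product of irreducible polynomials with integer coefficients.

-(11·x+3·z+14)·(15·x-8·z+9)·(8·x-9·z)

Group: 15·x·(-88·x^2+75·x·z-112·x+27·z^2+126·z) + (-8·z+9)·(-88·x^2+75·x·z-112·x+27·z^2+126·z); both groups contain (-88·x^2+75·x·z-112·x+27·z^2+126·z), so (15·x-8·z+9) is a factor with cofactor -88·x^2+75·x·z-112·x+27·z^2+126·z.
The cofactor groups again: -88·x^2+75·x·z-112·x+27·z^2+126·z = -11·x·(8·x-9·z) + (-3·z-14)·(8·x-9·z); both groups contain (8·x-9·z), giving -(11·x+3·z+14)·(8·x-9·z).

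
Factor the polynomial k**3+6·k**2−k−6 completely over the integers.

Testing divisors of the constant over divisors of the leading coefficient, k = −1 is a root, so (k+1) divides it; the quotient is k**2+5·k−6.
The remaining quadratic factors as (k−1)(k+6).

(k+1)·(k+6)·(k−1)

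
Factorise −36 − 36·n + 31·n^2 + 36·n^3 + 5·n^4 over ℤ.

(5·n + 6)·(n + 1)·(n + 6)·(n − 1)

Among the possible rational roots, n = −1 is a root, so (n + 1) is a factor; dividing leaves 5·n^3 + 31·n^2 − 36.
Next, n = −6 is a root, so (n + 6) divides it; the quotient is 5·n^2 + n − 6.
The remaining quadratic factors as (5·n + 6)(n − 1).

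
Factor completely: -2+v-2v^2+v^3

Group as (v^3+v) + (-2v^2-2) = v(v^2+1) - 2(v^2+1).
Both groups share the factor (v^2+1).

(v-2)(v^2+1)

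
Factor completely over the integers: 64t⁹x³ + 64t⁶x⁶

Pull out the common factor 64t⁶x³, leaving t³ + x³.
Recognize a sum of cubes with the parts x and t.

64t⁶x³(t + x)(t² - tx + x²)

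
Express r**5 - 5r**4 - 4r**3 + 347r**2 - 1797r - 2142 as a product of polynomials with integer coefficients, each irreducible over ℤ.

(r + 1)(r + 7)(r - 6)(r**2 - 7r + 51)

Testing divisors of the constant over divisors of the leading coefficient, r = -7 is a root, so (r + 7) is a factor; dividing leaves r**4 - 12r**3 + 80r**2 - 213r - 306.
Continuing, r = -1 is a root, so (r + 1) divides it; the quotient is r**3 - 13r**2 + 93r - 306.
Next, r = 6 is a root, so (r - 6) divides it; the quotient is r**2 - 7r + 51.
The quadratic r**2 - 7r + 51 has discriminant -155 < 0 and is irreducible over ℤ.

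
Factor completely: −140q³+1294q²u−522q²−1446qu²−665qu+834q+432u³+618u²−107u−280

−(10q−6u−7)(14q−9u−8)(q−8u+5)

Group: 14q(−10q²+86qu−43q−48u²−26u+35) + (−9u−8)(−10q²+86qu−43q−48u²−26u+35); both groups contain (−10q²+86qu−43q−48u²−26u+35), so (14q−9u−8) is a factor with cofactor −10q²+86qu−43q−48u²−26u+35.
The cofactor groups again: −10q²+86qu−43q−48u²−26u+35 = −10q(q−8u+5) + (6u+7)(q−8u+5); both groups contain (q−8u+5), giving −(10q−6u−7)(q−8u+5).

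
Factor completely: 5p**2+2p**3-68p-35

(2p+1)(p+7)(p-5)

Among the possible rational roots, p = -7 is a root, giving the factor (p+7) and quotient 2p**2-9p-5.
The remaining quadratic factors as (2p+1)(p-5).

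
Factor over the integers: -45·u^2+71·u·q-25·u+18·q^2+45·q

-(5·u-9·q)·(9·u+2·q+5)

Group: -5·u·(9·u+2·q+5) + 9·q·(9·u+2·q+5); both groups contain (9·u+2·q+5).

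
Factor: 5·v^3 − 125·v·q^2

5·v·(v − 5·q)·(v + 5·q)

Pull out the common factor 5·v; v^2 − 25·q^2 is a difference of squares.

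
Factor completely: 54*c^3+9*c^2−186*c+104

(3*c−2)*(3*c−4)*(6*c+13)

Trying the rational-root candidates, c = 2/3 is a root, so (3*c−2) is a factor; dividing leaves 18*c^2+15*c−52.
The remaining quadratic factors as (3*c−4)(6*c+13).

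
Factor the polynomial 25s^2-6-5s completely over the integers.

(5s+2)(5s-3)

Need a pair with product 25·(-6) = -150 and sum -5: that's -15 and 10.
Split the middle term: 25s^2-15s + 10s-6 = 5s(5s-3) + 2(5s-3).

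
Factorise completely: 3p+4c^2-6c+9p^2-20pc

Group: 9p(p-2c) + (-2c+3)(p-2c); both groups contain (p-2c).

(9p-2c+3)(p-2c)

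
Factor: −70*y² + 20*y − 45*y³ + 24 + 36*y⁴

Testing divisors of the constant over divisors of the leading coefficient, y = 2 is a root, so (y − 2) divides it; the quotient is 36*y³ + 27*y² − 16*y − 12.
Then y = 2/3 is a root, so (3*y − 2) is a factor; dividing leaves 12*y² + 17*y + 6.
The remaining quadratic factors as (4*y + 3)(3*y + 2).

(3*y + 2)*(3*y − 2)*(4*y + 3)*(y − 2)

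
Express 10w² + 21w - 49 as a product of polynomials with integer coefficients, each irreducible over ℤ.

(2w + 7)(5w - 7)

Need a pair with product 10·(-49) = -490 and sum 21: that's 35 and -14.
Split the middle term: 10w² + 35w - 14w - 49 = 5w(2w + 7) - 7(2w + 7).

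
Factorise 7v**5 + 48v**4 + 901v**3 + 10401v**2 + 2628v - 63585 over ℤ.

(7v - 15)(v + 3)(v + 9)(v**2 - 3v + 157)

Among the possible rational roots, v = 15/7 is a root, giving the factor (7v - 15) and quotient v**4 + 9v**3 + 148v**2 + 1803v + 4239.
Next, v = -3 is a root, giving the factor (v + 3) and quotient v**3 + 6v**2 + 130v + 1413.
Next, v = -9 is a root, so (v + 9) divides it; the quotient is v**2 - 3v + 157.
The quadratic v**2 - 3v + 157 has discriminant -619 < 0 and is irreducible over ℤ.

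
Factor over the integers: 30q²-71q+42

(5q-6)(6q-7)

Need a pair with product 30·42 = 1260 and sum -71: that's -35 and -36.
Split the middle term: 30q²-35q - 36q+42 = 5q(6q-7) - 6(6q-7).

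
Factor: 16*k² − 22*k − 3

Need a pair with product 16·(−3) = −48 and sum −22: that's 2 and −24.
Split the middle term: 16*k² + 2*k − 24*k − 3 = 2*k*(8*k + 1) − 3*(8*k + 1).

(2*k − 3)*(8*k + 1)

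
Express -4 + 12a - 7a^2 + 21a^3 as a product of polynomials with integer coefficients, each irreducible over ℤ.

Group as (21a^3 + 12a) + (-7a^2 - 4) = 3a(7a^2 + 4) - (7a^2 + 4).
Both groups share the factor (7a^2 + 4).

(3a - 1)(7a^2 + 4)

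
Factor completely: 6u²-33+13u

Need a pair with product 6·(-33) = -198 and sum 13: that's -9 and 22.
Split the middle term: 6u²-9u + 22u-33 = 3u(2u-3) + 11(2u-3).

(2u-3)(3u+11)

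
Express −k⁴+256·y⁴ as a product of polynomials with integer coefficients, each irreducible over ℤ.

Difference of squares twice: with A = 4·y and B = k, A⁴ − B⁴ = (A² − B²)(A² + B²), and A² − B² factors again.

(4·y−k)·(4·y+k)·(16·y²+k²)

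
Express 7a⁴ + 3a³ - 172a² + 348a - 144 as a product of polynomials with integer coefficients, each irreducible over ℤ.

(7a - 4)(a + 6)(a - 2)(a - 3)

Trying the rational-root candidates, a = 2 is a root, so (a - 2) is a factor; dividing leaves 7a³ + 17a² - 138a + 72.
Continuing, a = 4/7 is a root, so (7a - 4) divides it; the quotient is a² + 3a - 18.
The remaining quadratic factors as (a + 6)(a - 3).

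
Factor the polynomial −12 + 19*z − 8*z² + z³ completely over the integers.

(z − 1)*(z − 3)*(z − 4)

By the rational root theorem, z = 3 is a root, so (z − 3) is a factor; dividing leaves z² − 5*z + 4.
The remaining quadratic factors as (z − 4)(z − 1).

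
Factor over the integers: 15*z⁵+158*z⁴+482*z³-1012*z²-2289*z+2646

Trying the rational-root candidates, z = -7/3 is a root, giving the factor (3*z+7) and quotient 5*z⁴+41*z³+65*z²-489*z+378.
Then z = 1 is a root, giving the factor (z-1) and quotient 5*z³+46*z²+111*z-378.
Then z = 9/5 is a root, so (5*z-9) is a factor; dividing leaves z²+11*z+42.
The quadratic z²+11*z+42 has discriminant -47 < 0 and is irreducible over ℤ.

(3*z+7)*(5*z-9)*(z-1)*(z²+11*z+42)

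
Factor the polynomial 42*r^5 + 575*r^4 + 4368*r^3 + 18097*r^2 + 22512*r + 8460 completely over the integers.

Testing divisors of the constant over divisors of the leading coefficient, r = -5/6 is a root, so (6*r + 5) divides it; the quotient is 7*r^4 + 90*r^3 + 653*r^2 + 2472*r + 1692.
Then r = -6 is a root, so (r + 6) is a factor; dividing leaves 7*r^3 + 48*r^2 + 365*r + 282.
Continuing, r = -6/7 is a root, so (7*r + 6) divides it; the quotient is r^2 + 6*r + 47.
The quadratic r^2 + 6*r + 47 has discriminant -152 < 0 and is irreducible over ℤ.

(6*r + 5)*(7*r + 6)*(r + 6)*(r^2 + 6*r + 47)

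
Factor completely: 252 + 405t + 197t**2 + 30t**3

(5t + 12)(6t + 7)(t + 3)

By the rational root theorem, t = -12/5 is a root, giving the factor (5t + 12) and quotient 6t**2 + 25t + 21.
The remaining quadratic factors as (6t + 7)(t + 3).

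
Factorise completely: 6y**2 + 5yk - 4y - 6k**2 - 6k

Group: 3y(2y + 3k) + (-2k - 2)(2y + 3k); both groups contain (2y + 3k).

(3y - 2k - 2)(2y + 3k)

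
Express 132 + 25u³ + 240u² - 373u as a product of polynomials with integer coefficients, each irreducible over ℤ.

(5u - 3)(5u - 4)(u + 11)

Trying the rational-root candidates, u = 4/5 is a root, so (5u - 4) is a factor; dividing leaves 5u² + 52u - 33.
The remaining quadratic factors as (5u - 3)(u + 11).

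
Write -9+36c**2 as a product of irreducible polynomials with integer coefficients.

Every term has a factor of 9. Then 4c**2-1 = (2c)² − (1)².

9(2c+1)(2c-1)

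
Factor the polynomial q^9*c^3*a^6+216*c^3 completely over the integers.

Factor out c^3 first: what remains is q^9*a^6+216.
Recognize a sum of cubes with the parts 6 and q^3*a^2.

c^3*(q^3*a^2+6)*(q^6*a^4-6*q^3*a^2+36)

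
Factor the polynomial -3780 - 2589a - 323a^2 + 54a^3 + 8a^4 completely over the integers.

Testing divisors of the constant over divisors of the leading coefficient, a = 7 is a root, so (a - 7) divides it; the quotient is 8a^3 + 110a^2 + 447a + 540.
Next, a = -9/4 is a root, giving the factor (4a + 9) and quotient 2a^2 + 23a + 60.
The remaining quadratic factors as (2a + 15)(a + 4).

(2a + 15)(4a + 9)(a + 4)(a - 7)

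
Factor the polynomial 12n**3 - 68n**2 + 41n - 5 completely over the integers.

Among the possible rational roots, n = 1/6 is a root, so (6n - 1) divides it; the quotient is 2n**2 - 11n + 5.
The remaining quadratic factors as (n - 5)(2n - 1).

(2n - 1)(6n - 1)(n - 5)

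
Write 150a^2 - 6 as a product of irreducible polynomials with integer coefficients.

Factor out 6, leaving 25a^2 - 1, which is a difference of two squares.

6(5a + 1)(5a - 1)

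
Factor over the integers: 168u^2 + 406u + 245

Pull out the common factor 7, then factor the remaining trinomial.

7(4u + 5)(6u + 7)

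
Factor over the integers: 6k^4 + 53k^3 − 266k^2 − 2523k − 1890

Testing divisors of the constant over divisors of the leading coefficient, k = −9 is a root, so (k + 9) is a factor; dividing leaves 6k^3 − k^2 − 257k − 210.
Continuing, k = −5/6 is a root, giving the factor (6k + 5) and quotient k^2 − k − 42.
The remaining quadratic factors as (k + 6)(k − 7).

(6k + 5)(k + 6)(k + 9)(k − 7)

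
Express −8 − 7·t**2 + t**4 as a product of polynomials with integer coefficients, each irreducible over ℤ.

(t**2 + 1)·(t**2 − 8)

Substitute u = t**2 to get a quadratic in u, then factor.
t**2 + 1 is irreducible over ℤ (sum of squares).
t**2 − 8 is irreducible over ℤ (8 is not a perfect square).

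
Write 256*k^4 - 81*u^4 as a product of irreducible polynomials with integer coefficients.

Difference of squares twice: with A = 4*k and B = 3*u, A⁴ − B⁴ = (A² − B²)(A² + B²), and A² − B² factors again.

(4*k + 3*u)*(4*k - 3*u)*(16*k^2 + 9*u^2)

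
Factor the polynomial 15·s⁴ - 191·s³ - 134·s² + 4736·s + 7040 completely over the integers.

(3·s + 11)·(5·s + 8)·(s - 10)·(s - 8)

Trying the rational-root candidates, s = -11/3 is a root, so (3·s + 11) divides it; the quotient is 5·s³ - 82·s² + 256·s + 640.
Next, s = -8/5 is a root, giving the factor (5·s + 8) and quotient s² - 18·s + 80.
The remaining quadratic factors as (s - 10)(s - 8).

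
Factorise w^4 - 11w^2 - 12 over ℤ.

Substitute u = w^2 to get a quadratic in u, then factor.
w^2 - 12 is irreducible over ℤ (12 is not a perfect square).
w^2 + 1 is irreducible over ℤ (sum of squares).

(w^2 + 1)(w^2 - 12)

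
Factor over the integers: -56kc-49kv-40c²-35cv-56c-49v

Group: -7k(8c+7v) + (-5c-7)(8c+7v); both groups contain (8c+7v).

-(7k+5c+7)(8c+7v)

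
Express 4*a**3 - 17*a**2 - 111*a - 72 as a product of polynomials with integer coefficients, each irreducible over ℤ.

Among the possible rational roots, a = -3 is a root, so (a + 3) is a factor; dividing leaves 4*a**2 - 29*a - 24.
The remaining quadratic factors as (a - 8)(4*a + 3).

(4*a + 3)*(a + 3)*(a - 8)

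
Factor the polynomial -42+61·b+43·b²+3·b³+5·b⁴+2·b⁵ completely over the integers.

(2·b-1)·(b+2)·(b+3)·(b²-2·b+7)

Among the possible rational roots, b = -2 is a root, so (b+2) is a factor; dividing leaves 2·b⁴+b³+b²+41·b-21.
Continuing, b = 1/2 is a root, so (2·b-1) is a factor; dividing leaves b³+b²+b+21.
Continuing, b = -3 is a root, so (b+3) divides it; the quotient is b²-2·b+7.
The quadratic b²-2·b+7 has discriminant -24 < 0 and is irreducible over ℤ.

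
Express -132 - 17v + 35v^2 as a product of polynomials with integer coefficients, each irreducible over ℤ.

(5v - 11)(7v + 12)

Need a pair with product 35·(-132) = -4620 and sum -17: that's -77 and 60.
Split the middle term: 35v^2 - 77v + 60v - 132 = 7v(5v - 11) + 12(5v - 11).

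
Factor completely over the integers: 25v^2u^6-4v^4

-v^2(2v-5u^3)(2v+5u^3)

Pull out the common factor v^2, leaving -4v^2+25u^6.
Recognize a difference of squares with the parts 5u^3 and 2v.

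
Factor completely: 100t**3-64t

4t(5t+4)(5t-4)

Every term has a factor of 4t. Then 25t**2-16 = (5t)² − (4)².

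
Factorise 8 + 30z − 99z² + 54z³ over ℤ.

Trying the rational-root candidates, z = 4/3 is a root, so (3z − 4) is a factor; dividing leaves 18z² − 9z − 2.
The remaining quadratic factors as (3z − 2)(6z + 1).

(3z − 2)(3z − 4)(6z + 1)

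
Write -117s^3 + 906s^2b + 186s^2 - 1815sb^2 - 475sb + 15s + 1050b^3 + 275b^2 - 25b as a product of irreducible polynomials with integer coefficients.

Group: 3s(-39s^2 + 237sb + 62s - 210b^2 - 55b + 5) - 5b(-39s^2 + 237sb + 62s - 210b^2 - 55b + 5); both groups contain (-39s^2 + 237sb + 62s - 210b^2 - 55b + 5), so (3s - 5b) is a factor with cofactor -39s^2 + 237sb + 62s - 210b^2 - 55b + 5.
The cofactor groups again: -39s^2 + 237sb + 62s - 210b^2 - 55b + 5 = -3s(13s - 14b + 1) + (15b + 5)(13s - 14b + 1); both groups contain (13s - 14b + 1), giving -(3s - 15b - 5)(13s - 14b + 1).

-(13s - 14b + 1)(3s - 15b - 5)(3s - 5b)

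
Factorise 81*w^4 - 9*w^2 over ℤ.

Pull out the common factor 9*w^2; 9*w^2 - 1 is a difference of squares.

9*w^2*(3*w + 1)*(3*w - 1)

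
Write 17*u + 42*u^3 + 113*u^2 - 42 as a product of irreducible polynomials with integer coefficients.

(2*u - 1)*(3*u + 7)*(7*u + 6)

By the rational root theorem, u = -6/7 is a root, giving the factor (7*u + 6) and quotient 6*u^2 + 11*u - 7.
The remaining quadratic factors as (2*u - 1)(3*u + 7).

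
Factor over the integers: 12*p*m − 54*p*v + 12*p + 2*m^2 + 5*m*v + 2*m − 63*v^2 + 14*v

Group: 6*p*(2*m − 9*v + 2) + (m + 7*v)*(2*m − 9*v + 2); both groups contain (2*m − 9*v + 2).

(2*m − 9*v + 2)*(6*p + m + 7*v)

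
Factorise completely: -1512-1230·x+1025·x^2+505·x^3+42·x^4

Trying the rational-root candidates, x = -6/7 is a root, giving the factor (7·x+6) and quotient 6·x^3+67·x^2+89·x-252.
Next, x = -9 is a root, so (x+9) is a factor; dividing leaves 6·x^2+13·x-28.
The remaining quadratic factors as (3·x-4)(2·x+7).

(2·x+7)·(3·x-4)·(7·x+6)·(x+9)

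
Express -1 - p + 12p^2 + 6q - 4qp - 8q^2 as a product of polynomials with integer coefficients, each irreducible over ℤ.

-(4q - 4p - 1)(2q + 3p - 1)

Group: -2q(4q - 4p - 1) + (-3p + 1)(4q - 4p - 1); both groups contain (4q - 4p - 1).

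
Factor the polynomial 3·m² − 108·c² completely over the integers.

Every term has a factor of 3. Then m² − 36·c² = (m)² − (6·c)².

3·(m − 6·c)·(m + 6·c)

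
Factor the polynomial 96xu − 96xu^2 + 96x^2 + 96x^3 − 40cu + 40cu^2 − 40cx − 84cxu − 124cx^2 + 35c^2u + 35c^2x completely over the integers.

(5c − 12x)(7c − 8x + 8u − 8)(x + u)

Group: 7c(5cx + 5cu − 12x^2 − 12xu) + (−8x + 8u − 8)(5cx + 5cu − 12x^2 − 12xu); both groups contain (5cx + 5cu − 12x^2 − 12xu), so (7c − 8x + 8u − 8) is a factor with cofactor 5cx + 5cu − 12x^2 − 12xu.
The cofactor groups again: 5cx + 5cu − 12x^2 − 12xu = 5c(x + u) − 12x(x + u); both groups contain (x + u), giving (5c − 12x)(x + u).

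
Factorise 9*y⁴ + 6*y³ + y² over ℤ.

y²*(3*y + 1)²

Factor out y² first: what remains is 9*y² + 6*y + 1.
Recognize a perfect-square trinomial with the parts 1 and 3*y.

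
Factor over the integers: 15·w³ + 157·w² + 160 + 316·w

Testing divisors of the constant over divisors of the leading coefficient, w = -8 is a root, giving the factor (w + 8) and quotient 15·w² + 37·w + 20.
The remaining quadratic factors as (3·w + 5)(5·w + 4).

(3·w + 5)·(5·w + 4)·(w + 8)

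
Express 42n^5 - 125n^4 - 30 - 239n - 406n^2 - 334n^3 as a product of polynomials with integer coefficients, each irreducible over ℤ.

Among the possible rational roots, n = -6/7 is a root, so (7n + 6) divides it; the quotient is 6n^4 - 23n^3 - 28n^2 - 34n - 5.
Then n = -1/6 is a root, so (6n + 1) divides it; the quotient is n^3 - 4n^2 - 4n - 5.
Continuing, n = 5 is a root, so (n - 5) divides it; the quotient is n^2 + n + 1.
The quadratic n^2 + n + 1 has discriminant -3 < 0 and is irreducible over ℤ.

(6n + 1)(7n + 6)(n - 5)(n^2 + n + 1)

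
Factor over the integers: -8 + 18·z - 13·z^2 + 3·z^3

(3·z - 4)·(z - 1)·(z - 2)

By the rational root theorem, z = 1 is a root, so (z - 1) is a factor; dividing leaves 3·z^2 - 10·z + 8.
The remaining quadratic factors as (z - 2)(3·z - 4).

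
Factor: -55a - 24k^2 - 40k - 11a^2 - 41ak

Group: -a(11a + 8k) + (-3k - 5)(11a + 8k); both groups contain (11a + 8k).

-(11a + 8k)(a + 3k + 5)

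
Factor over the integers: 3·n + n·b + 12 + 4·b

(b + 3)·(n + 4)

Group as (n·b + 3·n) + (4·b + 12) = n·(b + 3) + 4·(b + 3).
Both groups share the factor (b + 3).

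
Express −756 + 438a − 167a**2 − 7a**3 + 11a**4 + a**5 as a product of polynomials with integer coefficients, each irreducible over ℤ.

Among the possible rational roots, a = −9 is a root, so (a + 9) divides it; the quotient is a**4 + 2a**3 − 25a**2 + 58a − 84.
Then a = 3 is a root, so (a − 3) divides it; the quotient is a**3 + 5a**2 − 10a + 28.
Next, a = −7 is a root, so (a + 7) divides it; the quotient is a**2 − 2a + 4.
The quadratic a**2 − 2a + 4 has discriminant −12 < 0 and is irreducible over ℤ.

(a + 7)(a + 9)(a − 3)(a**2 − 2a + 4)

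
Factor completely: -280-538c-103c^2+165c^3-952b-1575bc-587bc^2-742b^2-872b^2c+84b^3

(14b-3c+7)(6b+5c+4)(b-11c-10)

Group: 6b(14b^2-157bc-133b+33c^2-47c-70) + (5c+4)(14b^2-157bc-133b+33c^2-47c-70); both groups contain (14b^2-157bc-133b+33c^2-47c-70), so (6b+5c+4) is a factor with cofactor 14b^2-157bc-133b+33c^2-47c-70.
The cofactor groups again: 14b^2-157bc-133b+33c^2-47c-70 = b(14b-3c+7) + (-11c-10)(14b-3c+7); both groups contain (14b-3c+7), giving (b-11c-10)(14b-3c+7).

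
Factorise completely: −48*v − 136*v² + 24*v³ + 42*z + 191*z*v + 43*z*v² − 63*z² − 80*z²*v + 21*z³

Group: 7*z*(3*z² − 8*z*v − 9*z − 3*v² + 17*v + 6) − 8*v*(3*z² − 8*z*v − 9*z − 3*v² + 17*v + 6); both groups contain (3*z² − 8*z*v − 9*z − 3*v² + 17*v + 6), so (7*z − 8*v) is a factor with cofactor 3*z² − 8*z*v − 9*z − 3*v² + 17*v + 6.
The cofactor groups again: 3*z² − 8*z*v − 9*z − 3*v² + 17*v + 6 = 3*z*(z − 3*v − 1) + (v − 6)*(z − 3*v − 1); both groups contain (z − 3*v − 1), giving (3*z + v − 6)*(z − 3*v − 1).

(z − 3*v − 1)*(7*z − 8*v)*(3*z + v − 6)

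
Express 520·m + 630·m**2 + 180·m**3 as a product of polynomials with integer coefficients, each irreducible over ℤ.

10·m·(3·m + 4)·(6·m + 13)

Pull out the common factor 10·m, then factor the remaining trinomial.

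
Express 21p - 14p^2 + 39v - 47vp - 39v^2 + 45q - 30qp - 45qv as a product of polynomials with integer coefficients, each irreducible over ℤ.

-(3v + 2p - 3)(15q + 13v + 7p)

Group: -3v(15q + 13v + 7p) + (-2p + 3)(15q + 13v + 7p); both groups contain (15q + 13v + 7p).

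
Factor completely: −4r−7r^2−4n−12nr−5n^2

Group: −5n(n+r) + (−7r−4)(n+r); both groups contain (n+r).

−(5n+7r+4)(n+r)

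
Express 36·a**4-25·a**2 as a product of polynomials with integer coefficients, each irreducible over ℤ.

a**2·(6·a+5)·(6·a-5)

Every term has a factor of a**2; factoring it out leaves 36·a**2-25.
Recognize a difference of squares with the parts 6·a and 5.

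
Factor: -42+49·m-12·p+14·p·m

(2·p+7)·(7·m-6)

Group as (14·p·m-12·p) + (49·m-42) = 2·p·(7·m-6) + 7·(7·m-6).
Both groups share the factor (7·m-6).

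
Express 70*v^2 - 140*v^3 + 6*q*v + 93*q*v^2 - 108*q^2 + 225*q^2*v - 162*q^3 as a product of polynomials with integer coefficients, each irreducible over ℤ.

-(3*q - 4*v + 2)*(6*q - 5*v)*(9*q + 7*v)

Group: 3*q*(-54*q^2 + 3*q*v + 35*v^2) + (-4*v + 2)*(-54*q^2 + 3*q*v + 35*v^2); both groups contain (-54*q^2 + 3*q*v + 35*v^2), so (3*q - 4*v + 2) is a factor with cofactor -54*q^2 + 3*q*v + 35*v^2.
The cofactor groups again: -54*q^2 + 3*q*v + 35*v^2 = -9*q*(6*q - 5*v) - 7*v*(6*q - 5*v); both groups contain (6*q - 5*v), giving -(9*q + 7*v)*(6*q - 5*v).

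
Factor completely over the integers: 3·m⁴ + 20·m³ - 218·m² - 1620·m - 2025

(3·m + 5)·(m + 5)·(m + 9)·(m - 9)

Testing divisors of the constant over divisors of the leading coefficient, m = -9 is a root, so (m + 9) divides it; the quotient is 3·m³ - 7·m² - 155·m - 225.
Next, m = -5 is a root, giving the factor (m + 5) and quotient 3·m² - 22·m - 45.
The remaining quadratic factors as (3·m + 5)(m - 9).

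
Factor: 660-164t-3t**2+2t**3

By the rational root theorem, t = 11/2 is a root, so (2t-11) is a factor; dividing leaves t**2+4t-60.
The remaining quadratic factors as (t+10)(t-6).

(2t-11)(t+10)(t-6)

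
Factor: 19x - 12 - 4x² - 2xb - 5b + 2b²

-(4x - 2b - 3)(x + b - 4)

Group: -4x(x + b - 4) + (2b + 3)(x + b - 4); both groups contain (x + b - 4).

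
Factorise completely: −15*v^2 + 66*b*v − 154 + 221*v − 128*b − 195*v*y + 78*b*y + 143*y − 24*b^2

−(4*b − v − 13*y + 14)*(6*b − 15*v + 11)

Group: −6*b*(4*b − v − 13*y + 14) + (15*v − 11)*(4*b − v − 13*y + 14); both groups contain (4*b − v − 13*y + 14).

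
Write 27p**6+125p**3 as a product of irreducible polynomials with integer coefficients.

Every term has a factor of p**3; factoring it out leaves 27p**3+125.
Recognize a sum of cubes with the parts 3p and 5.

p**3(3p+5)(9p**2-15p+25)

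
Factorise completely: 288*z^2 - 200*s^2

Factor out 8, leaving 36*z^2 - 25*s^2, which is a difference of two squares.

8*(6*z - 5*s)*(6*z + 5*s)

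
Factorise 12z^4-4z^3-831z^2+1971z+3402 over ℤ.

Testing divisors of the constant over divisors of the leading coefficient, z = -7/6 is a root, so (6z+7) is a factor; dividing leaves 2z^3-3z^2-135z+486.
Continuing, z = 9/2 is a root, so (2z-9) divides it; the quotient is z^2+3z-54.
The remaining quadratic factors as (z-6)(z+9).

(2z-9)(6z+7)(z+9)(z-6)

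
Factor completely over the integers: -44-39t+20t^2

(4t-11)(5t+4)

Need a pair with product 20·(-44) = -880 and sum -39: that's -55 and 16.
Split the middle term: 20t^2-55t + 16t-44 = 5t(4t-11) + 4(4t-11).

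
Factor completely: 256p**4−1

(4p+1)(4p−1)(16p**2+1)

Write as (16p**2)² − (1)², then factor 16p**2−1 once more.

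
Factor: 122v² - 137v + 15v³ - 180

(3v - 5)(5v + 4)(v + 9)

Trying the rational-root candidates, v = 5/3 is a root, so (3v - 5) is a factor; dividing leaves 5v² + 49v + 36.
The remaining quadratic factors as (v + 9)(5v + 4).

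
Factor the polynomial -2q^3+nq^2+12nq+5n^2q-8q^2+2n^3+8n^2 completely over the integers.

(2n-q)(n+2q)(n+q+4)

Group: n(2n^2+nq+8n-q^2-4q) + 2q(2n^2+nq+8n-q^2-4q); both groups contain (2n^2+nq+8n-q^2-4q), so (n+2q) is a factor with cofactor 2n^2+nq+8n-q^2-4q.
The cofactor groups again: 2n^2+nq+8n-q^2-4q = n(2n-q) + (q+4)(2n-q); both groups contain (2n-q), giving (n+q+4)(2n-q).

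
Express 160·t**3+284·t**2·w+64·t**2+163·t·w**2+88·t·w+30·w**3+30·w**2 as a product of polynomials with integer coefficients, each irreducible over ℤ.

Group: 8·t·(20·t**2+23·t·w+8·t+6·w**2+6·w) + 5·w·(20·t**2+23·t·w+8·t+6·w**2+6·w); both groups contain (20·t**2+23·t·w+8·t+6·w**2+6·w), so (8·t+5·w) is a factor with cofactor 20·t**2+23·t·w+8·t+6·w**2+6·w.
The cofactor groups again: 20·t**2+23·t·w+8·t+6·w**2+6·w = 4·t·(5·t+2·w+2) + 3·w·(5·t+2·w+2); both groups contain (5·t+2·w+2), giving (4·t+3·w)·(5·t+2·w+2).

(4·t+3·w)·(5·t+2·w+2)·(8·t+5·w)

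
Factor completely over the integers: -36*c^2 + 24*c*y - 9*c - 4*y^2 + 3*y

Group: -3*c*(12*c - 4*y + 3) + y*(12*c - 4*y + 3); both groups contain (12*c - 4*y + 3).

-(12*c - 4*y + 3)*(3*c - y)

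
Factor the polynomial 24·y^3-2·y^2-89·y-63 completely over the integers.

(4·y-9)·(6·y+7)·(y+1)

Among the possible rational roots, y = -1 is a root, so (y+1) is a factor; dividing leaves 24·y^2-26·y-63.
The remaining quadratic factors as (4·y-9)(6·y+7).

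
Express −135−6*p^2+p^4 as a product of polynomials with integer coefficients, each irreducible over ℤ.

Substitute u = p^2 to get a quadratic in u, then factor.
p^2−15 is irreducible over ℤ (15 is not a perfect square).
p^2+9 is irreducible over ℤ (sum of squares).

(p^2+9)*(p^2−15)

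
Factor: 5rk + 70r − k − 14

(5r − 1)(k + 14)

Group as (5rk + 70r) + (−k − 14) = 5r(k + 14) − (k + 14).
Both groups share the factor (k + 14).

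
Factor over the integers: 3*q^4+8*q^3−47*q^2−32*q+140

Among the possible rational roots, q = −2 is a root, so (q+2) is a factor; dividing leaves 3*q^3+2*q^2−51*q+70.
Continuing, q = 2 is a root, so (q−2) divides it; the quotient is 3*q^2+8*q−35.
The remaining quadratic factors as (3*q−7)(q+5).

(3*q−7)*(q+2)*(q+5)*(q−2)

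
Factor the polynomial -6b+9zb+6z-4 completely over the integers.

(3b+2)(3z-2)

Group as (9zb+6z) + (-6b-4) = 3z(3b+2) - 2(3b+2).
Both groups share the factor (3b+2).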